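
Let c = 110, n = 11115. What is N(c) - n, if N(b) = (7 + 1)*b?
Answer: -10235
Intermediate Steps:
N(b) = 8*b
N(c) - n = 8*110 - 1*11115 = 880 - 11115 = -10235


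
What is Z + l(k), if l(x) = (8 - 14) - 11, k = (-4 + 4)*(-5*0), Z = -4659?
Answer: -4676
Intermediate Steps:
k = 0 (k = 0*0 = 0)
l(x) = -17 (l(x) = -6 - 11 = -17)
Z + l(k) = -4659 - 17 = -4676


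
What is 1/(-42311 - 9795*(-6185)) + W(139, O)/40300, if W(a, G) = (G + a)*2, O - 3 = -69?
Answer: 1176306984/324692677075 ≈ 0.0036228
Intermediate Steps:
O = -66 (O = 3 - 69 = -66)
W(a, G) = 2*G + 2*a
1/(-42311 - 9795*(-6185)) + W(139, O)/40300 = 1/(-42311 - 9795*(-6185)) + (2*(-66) + 2*139)/40300 = -1/6185/(-52106) + (-132 + 278)*(1/40300) = -1/52106*(-1/6185) + 146*(1/40300) = 1/322275610 + 73/20150 = 1176306984/324692677075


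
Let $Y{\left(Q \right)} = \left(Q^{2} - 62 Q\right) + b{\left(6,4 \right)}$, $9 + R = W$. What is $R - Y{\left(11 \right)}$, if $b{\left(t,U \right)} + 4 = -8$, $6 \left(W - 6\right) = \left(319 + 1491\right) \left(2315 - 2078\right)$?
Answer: $72065$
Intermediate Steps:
$W = 71501$ ($W = 6 + \frac{\left(319 + 1491\right) \left(2315 - 2078\right)}{6} = 6 + \frac{1810 \cdot 237}{6} = 6 + \frac{1}{6} \cdot 428970 = 6 + 71495 = 71501$)
$b{\left(t,U \right)} = -12$ ($b{\left(t,U \right)} = -4 - 8 = -12$)
$R = 71492$ ($R = -9 + 71501 = 71492$)
$Y{\left(Q \right)} = -12 + Q^{2} - 62 Q$ ($Y{\left(Q \right)} = \left(Q^{2} - 62 Q\right) - 12 = -12 + Q^{2} - 62 Q$)
$R - Y{\left(11 \right)} = 71492 - \left(-12 + 11^{2} - 682\right) = 71492 - \left(-12 + 121 - 682\right) = 71492 - -573 = 71492 + 573 = 72065$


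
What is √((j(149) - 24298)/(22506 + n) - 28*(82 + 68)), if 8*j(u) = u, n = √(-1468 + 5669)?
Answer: √(-1512791670 - 67200*√4201)/(4*√(22506 + √4201)) ≈ 64.816*I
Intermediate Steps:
n = √4201 ≈ 64.815
j(u) = u/8
√((j(149) - 24298)/(22506 + n) - 28*(82 + 68)) = √(((⅛)*149 - 24298)/(22506 + √4201) - 28*(82 + 68)) = √((149/8 - 24298)/(22506 + √4201) - 28*150) = √(-194235/(8*(22506 + √4201)) - 4200) = √(-4200 - 194235/(8*(22506 + √4201)))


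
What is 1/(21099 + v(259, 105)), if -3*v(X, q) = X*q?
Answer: 1/12034 ≈ 8.3098e-5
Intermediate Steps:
v(X, q) = -X*q/3
1/(21099 + v(259, 105)) = 1/(21099 - 1/3*259*105) = 1/(21099 - 9065) = 1/12034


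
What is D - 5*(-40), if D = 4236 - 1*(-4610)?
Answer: 9046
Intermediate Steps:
D = 8846 (D = 4236 + 4610 = 8846)
D - 5*(-40) = 8846 - 5*(-40) = 8846 + 200 = 9046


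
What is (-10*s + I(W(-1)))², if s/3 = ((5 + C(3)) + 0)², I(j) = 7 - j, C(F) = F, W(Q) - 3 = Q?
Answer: 3667225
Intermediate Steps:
W(Q) = 3 + Q
s = 192 (s = 3*((5 + 3) + 0)² = 3*(8 + 0)² = 3*8² = 3*64 = 192)
(-10*s + I(W(-1)))² = (-10*192 + (7 - (3 - 1)))² = (-1920 + (7 - 1*2))² = (-1920 + (7 - 2))² = (-1920 + 5)² = (-1915)² = 3667225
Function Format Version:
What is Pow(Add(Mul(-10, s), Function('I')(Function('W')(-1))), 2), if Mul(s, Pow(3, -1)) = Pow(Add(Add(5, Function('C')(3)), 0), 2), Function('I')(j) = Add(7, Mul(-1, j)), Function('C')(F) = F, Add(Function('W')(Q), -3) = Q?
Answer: 3667225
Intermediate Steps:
Function('W')(Q) = Add(3, Q)
s = 192 (s = Mul(3, Pow(Add(Add(5, 3), 0), 2)) = Mul(3, Pow(Add(8, 0), 2)) = Mul(3, Pow(8, 2)) = Mul(3, 64) = 192)
Pow(Add(Mul(-10, s), Function('I')(Function('W')(-1))), 2) = Pow(Add(Mul(-10, 192), Add(7, Mul(-1, Add(3, -1)))), 2) = Pow(Add(-1920, Add(7, Mul(-1, 2))), 2) = Pow(Add(-1920, Add(7, -2)), 2) = Pow(Add(-1920, 5), 2) = Pow(-1915, 2) = 3667225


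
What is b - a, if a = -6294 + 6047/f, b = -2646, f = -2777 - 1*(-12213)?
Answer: 34416481/9436 ≈ 3647.4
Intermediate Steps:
f = 9436 (f = -2777 + 12213 = 9436)
a = -59384137/9436 (a = -6294 + 6047/9436 = -59384137/9436 ≈ -6293.4)
b - a = -2646 - 1*(-59384137/9436) = -2646 + 59384137/9436 = 34416481/9436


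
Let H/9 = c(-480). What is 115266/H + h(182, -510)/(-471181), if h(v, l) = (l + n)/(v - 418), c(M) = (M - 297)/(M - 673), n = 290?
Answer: 1231541514190109/64801051749 ≈ 19005.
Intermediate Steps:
c(M) = (-297 + M)/(-673 + M)
h(v, l) = (290 + l)/(-418 + v) (h(v, l) = (l + 290)/(v - 418) = (290 + l)/(-418 + v))
H = 6993/1153 (H = 9*((-297 - 480)/(-673 - 480)) = 9*(-777/(-1153)) = 9*(-1/1153*(-777)) = 9*(777/1153) = 6993/1153 ≈ 6.0650)
115266/H + h(182, -510)/(-471181) = 115266/(6993/1153) + ((290 - 510)/(-418 + 182))/(-471181) = 115266*(1153/6993) + (-220/(-236))*(-1/471181) = 44300566/2331 - 1/236*(-220)*(-1/471181) = 44300566/2331 + (55/59)*(-1/471181) = 44300566/2331 - 55/27799679 = 1231541514190109/64801051749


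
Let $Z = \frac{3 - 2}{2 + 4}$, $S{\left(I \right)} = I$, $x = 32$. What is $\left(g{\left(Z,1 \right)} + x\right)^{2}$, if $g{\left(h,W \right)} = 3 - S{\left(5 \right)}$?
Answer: $900$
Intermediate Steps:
$Z = \frac{1}{6}$ ($Z = 1 \cdot \frac{1}{6} = \frac{1}{6} \approx 0.16667$)
$g{\left(h,W \right)} = -2$ ($g{\left(h,W \right)} = 3 - 5 = -2$)
$\left(g{\left(Z,1 \right)} + x\right)^{2} = \left(-2 + 32\right)^{2} = 30^{2} = 900$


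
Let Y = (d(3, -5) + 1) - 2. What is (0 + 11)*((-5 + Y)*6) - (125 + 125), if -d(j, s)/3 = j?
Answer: -1240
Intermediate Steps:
d(j, s) = -3*j
Y = -10 (Y = (-3*3 + 1) - 2 = (-9 + 1) - 2 = -8 - 2 = -10)
(0 + 11)*((-5 + Y)*6) - (125 + 125) = (0 + 11)*((-5 - 10)*6) - (125 + 125) = 11*(-15*6) - 1*250 = 11*(-90) - 250 = -990 - 250 = -1240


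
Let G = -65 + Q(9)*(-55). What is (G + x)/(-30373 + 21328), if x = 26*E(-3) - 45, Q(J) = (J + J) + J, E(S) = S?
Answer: 1673/9045 ≈ 0.18496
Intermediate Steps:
Q(J) = 3*J (Q(J) = 2*J + J = 3*J)
x = -123 (x = 26*(-3) - 45 = -78 - 45 = -123)
G = -1550 (G = -65 + (3*9)*(-55) = -65 + 27*(-55) = -65 - 1485 = -1550)
(G + x)/(-30373 + 21328) = (-1550 - 123)/(-30373 + 21328) = -1673/(-9045) = -1673*(-1/9045) = 1673/9045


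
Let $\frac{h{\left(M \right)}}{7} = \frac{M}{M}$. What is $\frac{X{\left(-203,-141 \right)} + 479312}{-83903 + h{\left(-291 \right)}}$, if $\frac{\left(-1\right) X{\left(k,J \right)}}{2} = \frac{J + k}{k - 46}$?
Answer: $- \frac{14918500}{2611263} \approx -5.7131$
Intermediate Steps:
$X{\left(k,J \right)} = - \frac{2 \left(J + k\right)}{-46 + k}$ ($X{\left(k,J \right)} = - 2 \frac{J + k}{k - 46} = - 2 \frac{J + k}{-46 + k} = - \frac{2 \left(J + k\right)}{-46 + k}$)
$h{\left(M \right)} = 7$ ($h{\left(M \right)} = 7 \frac{M}{M} = 7 \cdot 1 = 7$)
$\frac{X{\left(-203,-141 \right)} + 479312}{-83903 + h{\left(-291 \right)}} = \frac{\frac{2 \left(\left(-1\right) \left(-141\right) - -203\right)}{-46 - 203} + 479312}{-83903 + 7} = \frac{\frac{2 \left(141 + 203\right)}{-249} + 479312}{-83896} = \left(2 \left(- \frac{1}{249}\right) 344 + 479312\right) \left(- \frac{1}{83896}\right) = \left(- \frac{688}{249} + 479312\right) \left(- \frac{1}{83896}\right) = \frac{119348000}{249} \left(- \frac{1}{83896}\right) = - \frac{14918500}{2611263}$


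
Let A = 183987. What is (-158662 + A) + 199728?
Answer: 225053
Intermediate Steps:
(-158662 + A) + 199728 = (-158662 + 183987) + 199728 = 25325 + 199728 = 225053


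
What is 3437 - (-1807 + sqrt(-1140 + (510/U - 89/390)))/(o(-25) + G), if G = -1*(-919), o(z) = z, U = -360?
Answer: 3074485/894 - I*sqrt(173644185)/348660 ≈ 3439.0 - 0.037794*I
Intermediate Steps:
G = 919
3437 - (-1807 + sqrt(-1140 + (510/U - 89/390)))/(o(-25) + G) = 3437 - (-1807 + sqrt(-1140 + (510/(-360) - 89/390)))/(-25 + 919) = 3437 - (-1807 + sqrt(-1140 + (510*(-1/360) - 89*1/390)))/894 = 3437 - (-1807 + sqrt(-1140 + (-17/12 - 89/390)))/894 = 3437 - (-1807 + sqrt(-1140 - 1283/780))/894 = 3437 - (-1807 + sqrt(-890483/780))/894 = 3437 - (-1807 + I*sqrt(173644185)/390)/894 = 3437 - (-1807/894 + I*sqrt(173644185)/348660) = 3437 + (1807/894 - I*sqrt(173644185)/348660) = 3074485/894 - I*sqrt(173644185)/348660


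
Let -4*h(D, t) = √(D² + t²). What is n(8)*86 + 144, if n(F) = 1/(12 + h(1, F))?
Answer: 338928/2239 + 344*√65/2239 ≈ 152.61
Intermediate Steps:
h(D, t) = -√(D² + t²)/4
n(F) = 1/(12 - √(1 + F²)/4) (n(F) = 1/(12 - √(1² + F²)/4) = 1/(12 - √(1 + F²)/4))
n(8)*86 + 144 = -4/(-48 + √(1 + 8²))*86 + 144 = -4/(-48 + √(1 + 64))*86 + 144 = -4/(-48 + √65)*86 + 144 = -344/(-48 + √65) + 144 = 144 - 344/(-48 + √65)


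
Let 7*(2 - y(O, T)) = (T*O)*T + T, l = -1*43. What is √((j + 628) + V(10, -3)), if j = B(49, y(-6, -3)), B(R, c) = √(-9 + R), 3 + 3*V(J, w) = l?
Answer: √(5514 + 18*√10)/3 ≈ 24.880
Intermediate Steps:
l = -43
V(J, w) = -46/3 (V(J, w) = -1 + (⅓)*(-43) = -1 - 43/3 = -46/3)
y(O, T) = 2 - T/7 - O*T²/7 (y(O, T) = 2 - ((T*O)*T + T)/7 = 2 - ((O*T)*T + T)/7 = 2 - (O*T² + T)/7 = 2 - (T + O*T²)/7 = 2 + (-T/7 - O*T²/7) = 2 - T/7 - O*T²/7)
j = 2*√10 (j = √(-9 + 49) = √40 = 2*√10 ≈ 6.3246)
√((j + 628) + V(10, -3)) = √((2*√10 + 628) - 46/3) = √((628 + 2*√10) - 46/3) = √(1838/3 + 2*√10)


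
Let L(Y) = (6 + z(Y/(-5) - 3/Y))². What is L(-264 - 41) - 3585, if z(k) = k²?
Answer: 120250185502991971/8653650625 ≈ 1.3896e+7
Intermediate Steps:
L(Y) = (6 + (-3/Y - Y/5)²)² (L(Y) = (6 + (Y/(-5) - 3/Y)²)² = (6 + (Y*(-⅕) - 3/Y)²)² = (6 + (-Y/5 - 3/Y)²)² = (6 + (-3/Y - Y/5)²)²)
L(-264 - 41) - 3585 = ((15 + (-264 - 41)²)² + 150*(-264 - 41)²)²/(625*(-264 - 41)⁴) - 3585 = (1/625)*((15 + (-305)²)² + 150*(-305)²)²/(-305)⁴ - 3585 = (1/625)*(1/8653650625)*((15 + 93025)² + 150*93025)² - 3585 = (1/625)*(1/8653650625)*(93040² + 13953750)² - 3585 = (1/625)*(1/8653650625)*(8656441600 + 13953750)² - 3585 = (1/625)*(1/8653650625)*8670395350² - 3585 = (1/625)*(1/8653650625)*75175755525301622500 - 3585 = 120281208840482596/8653650625 - 3585 = 120250185502991971/8653650625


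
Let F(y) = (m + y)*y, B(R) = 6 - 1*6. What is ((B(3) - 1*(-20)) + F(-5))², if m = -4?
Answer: 4225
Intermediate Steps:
B(R) = 0 (B(R) = 6 - 6 = 0)
F(y) = y*(-4 + y) (F(y) = (-4 + y)*y = y*(-4 + y))
((B(3) - 1*(-20)) + F(-5))² = ((0 - 1*(-20)) - 5*(-4 - 5))² = ((0 + 20) - 5*(-9))² = (20 + 45)² = 65² = 4225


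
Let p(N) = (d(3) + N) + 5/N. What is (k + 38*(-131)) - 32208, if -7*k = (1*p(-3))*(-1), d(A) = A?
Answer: -780911/21 ≈ -37186.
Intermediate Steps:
p(N) = 3 + N + 5/N (p(N) = (3 + N) + 5/N = 3 + N + 5/N)
k = -5/21 (k = -1*(3 - 3 + 5/(-3))*(-1)/7 = -1*(3 - 3 + 5*(-⅓))*(-1)/7 = -1*(3 - 3 - 5/3)*(-1)/7 = -1*(-5/3)*(-1)/7 = -(-5)*(-1)/21 = -⅐*5/3 = -5/21 ≈ -0.23810)
(k + 38*(-131)) - 32208 = (-5/21 + 38*(-131)) - 32208 = (-5/21 - 4978) - 32208 = -104543/21 - 32208 = -780911/21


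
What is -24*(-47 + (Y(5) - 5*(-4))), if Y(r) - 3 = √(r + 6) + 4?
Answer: 480 - 24*√11 ≈ 400.40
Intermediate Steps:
Y(r) = 7 + √(6 + r) (Y(r) = 3 + (√(r + 6) + 4) = 3 + (√(6 + r) + 4) = 3 + (4 + √(6 + r)) = 7 + √(6 + r))
-24*(-47 + (Y(5) - 5*(-4))) = -24*(-47 + ((7 + √(6 + 5)) - 5*(-4))) = -24*(-47 + ((7 + √11) + 20)) = -24*(-47 + (27 + √11)) = -24*(-20 + √11) = 480 - 24*√11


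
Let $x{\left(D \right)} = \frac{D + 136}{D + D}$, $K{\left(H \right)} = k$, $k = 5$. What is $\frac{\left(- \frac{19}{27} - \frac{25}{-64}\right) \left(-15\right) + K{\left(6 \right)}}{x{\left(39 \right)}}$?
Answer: $\frac{14521}{3360} \approx 4.3217$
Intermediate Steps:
$K{\left(H \right)} = 5$
$x{\left(D \right)} = \frac{136 + D}{2 D}$
$\frac{\left(- \frac{19}{27} - \frac{25}{-64}\right) \left(-15\right) + K{\left(6 \right)}}{x{\left(39 \right)}} = \frac{\left(- \frac{19}{27} - \frac{25}{-64}\right) \left(-15\right) + 5}{\frac{1}{2} \cdot \frac{1}{39} \left(136 + 39\right)} = \frac{\left(\left(-19\right) \frac{1}{27} - - \frac{25}{64}\right) \left(-15\right) + 5}{\frac{1}{2} \cdot \frac{1}{39} \cdot 175} = \frac{\left(- \frac{19}{27} + \frac{25}{64}\right) \left(-15\right) + 5}{\frac{175}{78}} = \left(\left(- \frac{541}{1728}\right) \left(-15\right) + 5\right) \frac{78}{175} = \left(\frac{2705}{576} + 5\right) \frac{78}{175} = \frac{5585}{576} \cdot \frac{78}{175} = \frac{14521}{3360}$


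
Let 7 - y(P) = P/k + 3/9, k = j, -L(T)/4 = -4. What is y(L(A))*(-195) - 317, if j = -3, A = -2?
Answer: -2657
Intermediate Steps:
L(T) = 16 (L(T) = -4*(-4) = 16)
k = -3
y(P) = 20/3 + P/3 (y(P) = 7 - (P/(-3) + 3/9) = 7 - (P*(-⅓) + 3*(⅑)) = 7 - (-P/3 + ⅓) = 7 - (⅓ - P/3) = 7 + (-⅓ + P/3) = 20/3 + P/3)
y(L(A))*(-195) - 317 = (20/3 + (⅓)*16)*(-195) - 317 = (20/3 + 16/3)*(-195) - 317 = 12*(-195) - 317 = -2340 - 317 = -2657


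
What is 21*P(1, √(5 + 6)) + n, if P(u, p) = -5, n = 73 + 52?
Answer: 20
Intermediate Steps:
n = 125
21*P(1, √(5 + 6)) + n = 21*(-5) + 125 = -105 + 125 = 20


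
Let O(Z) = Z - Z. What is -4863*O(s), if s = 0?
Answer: 0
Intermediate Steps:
O(Z) = 0
-4863*O(s) = -4863*0 = 0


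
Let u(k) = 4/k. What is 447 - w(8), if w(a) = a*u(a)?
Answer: 443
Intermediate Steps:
w(a) = 4 (w(a) = a*(4/a) = 4)
447 - w(8) = 447 - 1*4 = 447 - 4 = 443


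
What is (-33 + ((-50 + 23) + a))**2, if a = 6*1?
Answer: 2916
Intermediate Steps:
a = 6
(-33 + ((-50 + 23) + a))**2 = (-33 + ((-50 + 23) + 6))**2 = (-33 + (-27 + 6))**2 = (-33 - 21)**2 = (-54)**2 = 2916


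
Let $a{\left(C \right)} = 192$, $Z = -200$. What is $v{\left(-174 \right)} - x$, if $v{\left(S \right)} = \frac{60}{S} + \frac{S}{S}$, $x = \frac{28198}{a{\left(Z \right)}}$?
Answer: $- \frac{407047}{2784} \approx -146.21$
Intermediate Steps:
$x = \frac{14099}{96}$ ($x = \frac{28198}{192} = 28198 \cdot \frac{1}{192} = \frac{14099}{96} \approx 146.86$)
$v{\left(S \right)} = 1 + \frac{60}{S}$ ($v{\left(S \right)} = \frac{60}{S} + 1 = 1 + \frac{60}{S}$)
$v{\left(-174 \right)} - x = \frac{60 - 174}{-174} - \frac{14099}{96} = \left(- \frac{1}{174}\right) \left(-114\right) - \frac{14099}{96} = \frac{19}{29} - \frac{14099}{96} = - \frac{407047}{2784}$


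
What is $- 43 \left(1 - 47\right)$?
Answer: $1978$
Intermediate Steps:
$- 43 \left(1 - 47\right) = \left(-43\right) \left(-46\right) = 1978$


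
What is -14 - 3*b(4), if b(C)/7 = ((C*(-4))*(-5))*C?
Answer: -6734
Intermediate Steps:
b(C) = 140*C² (b(C) = 7*(((C*(-4))*(-5))*C) = 7*((-4*C*(-5))*C) = 7*((20*C)*C) = 7*(20*C²) = 140*C²)
-14 - 3*b(4) = -14 - 420*4² = -14 - 420*16 = -14 - 3*2240 = -14 - 6720 = -6734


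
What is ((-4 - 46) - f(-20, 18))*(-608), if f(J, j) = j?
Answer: 41344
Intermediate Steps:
((-4 - 46) - f(-20, 18))*(-608) = ((-4 - 46) - 1*18)*(-608) = (-50 - 18)*(-608) = -68*(-608) = 41344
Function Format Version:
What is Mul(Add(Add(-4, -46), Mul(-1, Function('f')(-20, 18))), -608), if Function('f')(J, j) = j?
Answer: 41344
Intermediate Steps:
Mul(Add(Add(-4, -46), Mul(-1, Function('f')(-20, 18))), -608) = Mul(Add(Add(-4, -46), Mul(-1, 18)), -608) = Mul(Add(-50, -18), -608) = Mul(-68, -608) = 41344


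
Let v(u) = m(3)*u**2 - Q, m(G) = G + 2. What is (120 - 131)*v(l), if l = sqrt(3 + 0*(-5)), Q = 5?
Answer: -110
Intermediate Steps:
m(G) = 2 + G
l = sqrt(3) (l = sqrt(3 + 0) = sqrt(3) ≈ 1.7320)
v(u) = -5 + 5*u**2 (v(u) = (2 + 3)*u**2 - 1*5 = 5*u**2 - 5 = -5 + 5*u**2)
(120 - 131)*v(l) = (120 - 131)*(-5 + 5*(sqrt(3))**2) = -11*(-5 + 5*3) = -11*(-5 + 15) = -11*10 = -110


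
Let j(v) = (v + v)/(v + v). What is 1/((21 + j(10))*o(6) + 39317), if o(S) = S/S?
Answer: 1/39339 ≈ 2.5420e-5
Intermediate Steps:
o(S) = 1
j(v) = 1 (j(v) = (2*v)/((2*v)) = (2*v)*(1/(2*v)) = 1)
1/((21 + j(10))*o(6) + 39317) = 1/((21 + 1)*1 + 39317) = 1/(22*1 + 39317) = 1/(22 + 39317) = 1/39339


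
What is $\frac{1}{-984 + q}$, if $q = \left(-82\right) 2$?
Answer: $- \frac{1}{1148} \approx -0.00087108$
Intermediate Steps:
$q = -164$
$\frac{1}{-984 + q} = \frac{1}{-984 - 164} = \frac{1}{-1148} = - \frac{1}{1148}$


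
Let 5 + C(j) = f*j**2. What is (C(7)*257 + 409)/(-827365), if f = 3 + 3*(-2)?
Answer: 7731/165473 ≈ 0.046721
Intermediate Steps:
f = -3 (f = 3 - 6 = -3)
C(j) = -5 - 3*j**2
(C(7)*257 + 409)/(-827365) = ((-5 - 3*7**2)*257 + 409)/(-827365) = ((-5 - 3*49)*257 + 409)*(-1/827365) = ((-5 - 147)*257 + 409)*(-1/827365) = (-152*257 + 409)*(-1/827365) = (-39064 + 409)*(-1/827365) = -38655*(-1/827365) = 7731/165473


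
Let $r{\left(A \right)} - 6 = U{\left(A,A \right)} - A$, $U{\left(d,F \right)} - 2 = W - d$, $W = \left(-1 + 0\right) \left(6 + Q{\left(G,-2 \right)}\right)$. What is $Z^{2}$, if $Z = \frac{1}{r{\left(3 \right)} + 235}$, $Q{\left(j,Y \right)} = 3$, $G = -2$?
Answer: $\frac{1}{51984} \approx 1.9237 \cdot 10^{-5}$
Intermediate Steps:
$W = -9$ ($W = \left(-1 + 0\right) \left(6 + 3\right) = \left(-1\right) 9 = -9$)
$U{\left(d,F \right)} = -7 - d$ ($U{\left(d,F \right)} = 2 - \left(9 + d\right) = -7 - d$)
$r{\left(A \right)} = -1 - 2 A$ ($r{\left(A \right)} = 6 - \left(7 + 2 A\right) = -1 - 2 A$)
$Z = \frac{1}{228}$ ($Z = \frac{1}{\left(-1 - 6\right) + 235} = \frac{1}{-7 + 235} = \frac{1}{228} \approx 0.004386$)
$Z^{2} = \left(\frac{1}{228}\right)^{2} = \frac{1}{51984}$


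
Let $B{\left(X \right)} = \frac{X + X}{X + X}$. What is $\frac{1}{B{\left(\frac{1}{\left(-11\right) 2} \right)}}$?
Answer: $1$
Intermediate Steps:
$B{\left(X \right)} = 1$ ($B{\left(X \right)} = \frac{2 X}{2 X} = 2 X \frac{1}{2 X} = 1$)
$\frac{1}{B{\left(\frac{1}{\left(-11\right) 2} \right)}} = 1^{-1} = 1$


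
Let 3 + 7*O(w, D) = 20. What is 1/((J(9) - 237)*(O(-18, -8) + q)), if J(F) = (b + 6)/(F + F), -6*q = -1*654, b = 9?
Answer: -7/184210 ≈ -3.8000e-5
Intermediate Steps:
O(w, D) = 17/7 (O(w, D) = -3/7 + (⅐)*20 = -3/7 + 20/7 = 17/7)
q = 109 (q = -(-1)*654/6 = -⅙*(-654) = 109)
J(F) = 15/(2*F) (J(F) = (9 + 6)/(F + F) = 15/((2*F)) = 15*(1/(2*F)) = 15/(2*F))
1/((J(9) - 237)*(O(-18, -8) + q)) = 1/(((15/2)/9 - 237)*(17/7 + 109)) = 1/(((15/2)*(⅑) - 237)*(780/7)) = 1/((⅚ - 237)*(780/7)) = 1/(-1417/6*780/7) = 1/(-184210/7) = -7/184210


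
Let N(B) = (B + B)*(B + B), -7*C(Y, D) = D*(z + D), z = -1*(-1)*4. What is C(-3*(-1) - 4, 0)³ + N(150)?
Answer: 90000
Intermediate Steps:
z = 4 (z = 1*4 = 4)
C(Y, D) = -D*(4 + D)/7
N(B) = 4*B² (N(B) = (2*B)*(2*B) = 4*B²)
C(-3*(-1) - 4, 0)³ + N(150) = (-⅐*0*(4 + 0))³ + 4*150² = (-⅐*0*4)³ + 4*22500 = 0³ + 90000 = 0 + 90000 = 90000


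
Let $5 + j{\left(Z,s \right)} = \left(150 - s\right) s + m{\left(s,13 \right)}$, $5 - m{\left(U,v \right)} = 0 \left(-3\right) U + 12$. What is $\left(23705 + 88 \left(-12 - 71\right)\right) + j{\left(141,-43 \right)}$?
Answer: $8090$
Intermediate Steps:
$m{\left(U,v \right)} = -7$ ($m{\left(U,v \right)} = 5 - \left(0 \left(-3\right) U + 12\right) = 5 - \left(0 U + 12\right) = 5 - \left(0 + 12\right) = 5 - 12 = -7$)
$j{\left(Z,s \right)} = -12 + s \left(150 - s\right)$ ($j{\left(Z,s \right)} = -5 + \left(\left(150 - s\right) s - 7\right) = -5 + \left(s \left(150 - s\right) - 7\right) = -5 + \left(-7 + s \left(150 - s\right)\right) = -12 + s \left(150 - s\right)$)
$\left(23705 + 88 \left(-12 - 71\right)\right) + j{\left(141,-43 \right)} = \left(23705 + 88 \left(-12 - 71\right)\right) - 8311 = \left(23705 + 88 \left(-83\right)\right) - 8311 = \left(23705 - 7304\right) - 8311 = 16401 - 8311 = 8090$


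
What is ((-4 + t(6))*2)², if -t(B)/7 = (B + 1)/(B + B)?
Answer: 9409/36 ≈ 261.36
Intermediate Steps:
t(B) = -7*(1 + B)/(2*B) (t(B) = -7*(B + 1)/(B + B) = -7*(1 + B)/(2*B))
((-4 + t(6))*2)² = ((-4 + (7/2)*(-1 - 1*6)/6)*2)² = ((-4 + (7/2)*(⅙)*(-1 - 6))*2)² = ((-4 + (7/2)*(⅙)*(-7))*2)² = ((-4 - 49/12)*2)² = (-97/12*2)² = (-97/6)² = 9409/36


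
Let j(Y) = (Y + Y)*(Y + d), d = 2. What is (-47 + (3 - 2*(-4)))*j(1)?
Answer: -216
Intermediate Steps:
j(Y) = 2*Y*(2 + Y) (j(Y) = (Y + Y)*(Y + 2) = (2*Y)*(2 + Y) = 2*Y*(2 + Y))
(-47 + (3 - 2*(-4)))*j(1) = (-47 + (3 - 2*(-4)))*(2*1*(2 + 1)) = (-47 + (3 + 8))*(2*1*3) = (-47 + 11)*6 = -36*6 = -216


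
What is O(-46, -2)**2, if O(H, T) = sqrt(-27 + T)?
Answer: -29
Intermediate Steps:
O(-46, -2)**2 = (sqrt(-27 - 2))**2 = (sqrt(-29))**2 = (I*sqrt(29))**2 = -29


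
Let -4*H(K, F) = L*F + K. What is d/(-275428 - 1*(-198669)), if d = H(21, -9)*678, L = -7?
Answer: 14238/76759 ≈ 0.18549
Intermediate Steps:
H(K, F) = -K/4 + 7*F/4 (H(K, F) = -(-7*F + K)/4 = -(K - 7*F)/4 = -K/4 + 7*F/4)
d = -14238 (d = (-¼*21 + (7/4)*(-9))*678 = (-21/4 - 63/4)*678 = -21*678 = -14238)
d/(-275428 - 1*(-198669)) = -14238/(-275428 - 1*(-198669)) = -14238/(-275428 + 198669) = -14238/(-76759) = -14238*(-1/76759) = 14238/76759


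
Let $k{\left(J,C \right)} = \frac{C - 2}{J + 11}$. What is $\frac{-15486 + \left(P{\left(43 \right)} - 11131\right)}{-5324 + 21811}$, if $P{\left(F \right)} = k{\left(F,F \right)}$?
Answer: $- \frac{1437277}{890298} \approx -1.6144$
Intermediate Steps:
$k{\left(J,C \right)} = \frac{-2 + C}{11 + J}$
$P{\left(F \right)} = \frac{-2 + F}{11 + F}$
$\frac{-15486 + \left(P{\left(43 \right)} - 11131\right)}{-5324 + 21811} = \frac{-15486 - \left(11131 - \frac{-2 + 43}{11 + 43}\right)}{-5324 + 21811} = \frac{-15486 - \left(11131 - \frac{1}{54} \cdot 41\right)}{16487} = \left(-15486 + \left(\frac{1}{54} \cdot 41 - 11131\right)\right) \frac{1}{16487} = \left(-15486 + \left(\frac{41}{54} - 11131\right)\right) \frac{1}{16487} = \left(-15486 - \frac{601033}{54}\right) \frac{1}{16487} = \left(- \frac{1437277}{54}\right) \frac{1}{16487} = - \frac{1437277}{890298}$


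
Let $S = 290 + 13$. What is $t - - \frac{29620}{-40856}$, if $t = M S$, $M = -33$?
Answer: $- \frac{102137191}{10214} \approx -9999.7$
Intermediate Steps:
$S = 303$
$t = -9999$ ($t = \left(-33\right) 303 = -9999$)
$t - - \frac{29620}{-40856} = -9999 - - \frac{29620}{-40856} = -9999 - \left(-29620\right) \left(- \frac{1}{40856}\right) = -9999 - \frac{7405}{10214} = - \frac{102137191}{10214}$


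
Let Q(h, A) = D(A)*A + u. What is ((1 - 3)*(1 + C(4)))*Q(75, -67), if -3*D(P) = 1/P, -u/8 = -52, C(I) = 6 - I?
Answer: -2494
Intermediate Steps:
u = 416 (u = -8*(-52) = 416)
D(P) = -1/(3*P)
Q(h, A) = 1247/3 (Q(h, A) = (-1/(3*A))*A + 416 = -⅓ + 416 = 1247/3)
((1 - 3)*(1 + C(4)))*Q(75, -67) = ((1 - 3)*(1 + (6 - 1*4)))*(1247/3) = -2*(1 + (6 - 4))*(1247/3) = -2*(1 + 2)*(1247/3) = -2*3*(1247/3) = -6*1247/3 = -2494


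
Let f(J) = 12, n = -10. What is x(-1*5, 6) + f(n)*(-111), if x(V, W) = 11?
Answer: -1321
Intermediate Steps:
x(-1*5, 6) + f(n)*(-111) = 11 + 12*(-111) = 11 - 1332 = -1321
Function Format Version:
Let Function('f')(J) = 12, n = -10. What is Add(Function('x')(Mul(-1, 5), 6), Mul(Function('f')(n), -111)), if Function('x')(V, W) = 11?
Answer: -1321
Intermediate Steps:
Add(Function('x')(Mul(-1, 5), 6), Mul(Function('f')(n), -111)) = Add(11, Mul(12, -111)) = Add(11, -1332) = -1321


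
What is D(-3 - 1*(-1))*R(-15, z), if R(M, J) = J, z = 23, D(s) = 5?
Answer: 115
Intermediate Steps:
D(-3 - 1*(-1))*R(-15, z) = 5*23 = 115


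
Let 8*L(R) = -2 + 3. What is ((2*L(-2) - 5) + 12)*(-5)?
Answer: -145/4 ≈ -36.250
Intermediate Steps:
L(R) = ⅛ (L(R) = (-2 + 3)/8 = (⅛)*1 = ⅛)
((2*L(-2) - 5) + 12)*(-5) = ((2*(⅛) - 5) + 12)*(-5) = ((¼ - 5) + 12)*(-5) = (-19/4 + 12)*(-5) = (29/4)*(-5) = -145/4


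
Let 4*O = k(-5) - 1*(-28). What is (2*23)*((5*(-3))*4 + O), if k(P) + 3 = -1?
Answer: -2484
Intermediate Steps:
k(P) = -4 (k(P) = -3 - 1 = -4)
O = 6 (O = (-4 - 1*(-28))/4 = (-4 + 28)/4 = (¼)*24 = 6)
(2*23)*((5*(-3))*4 + O) = (2*23)*((5*(-3))*4 + 6) = 46*(-15*4 + 6) = 46*(-60 + 6) = 46*(-54) = -2484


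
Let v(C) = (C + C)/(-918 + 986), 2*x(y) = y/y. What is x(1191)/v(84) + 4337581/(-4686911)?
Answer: -284679317/393700524 ≈ -0.72309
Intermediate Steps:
x(y) = 1/2 (x(y) = (y/y)/2 = (1/2)*1 = 1/2)
v(C) = C/34 (v(C) = (2*C)/68 = (2*C)*(1/68) = C/34)
x(1191)/v(84) + 4337581/(-4686911) = 1/(2*(((1/34)*84))) + 4337581/(-4686911) = 1/(2*(42/17)) + 4337581*(-1/4686911) = (1/2)*(17/42) - 4337581/4686911 = 17/84 - 4337581/4686911 = -284679317/393700524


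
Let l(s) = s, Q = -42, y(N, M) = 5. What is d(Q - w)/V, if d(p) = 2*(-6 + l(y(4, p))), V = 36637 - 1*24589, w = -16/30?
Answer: -1/6024 ≈ -0.00016600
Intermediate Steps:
w = -8/15 (w = -16*1/30 = -8/15 ≈ -0.53333)
V = 12048 (V = 36637 - 24589 = 12048)
d(p) = -2 (d(p) = 2*(-6 + 5) = 2*(-1) = -2)
d(Q - w)/V = -2/12048 = -2*1/12048 = -1/6024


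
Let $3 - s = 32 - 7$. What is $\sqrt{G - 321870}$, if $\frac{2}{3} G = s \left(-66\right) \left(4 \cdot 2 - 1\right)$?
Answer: $8 i \sqrt{4791} \approx 553.74 i$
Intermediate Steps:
$s = -22$ ($s = 3 - \left(32 - 7\right) = 3 - 25 = -22$)
$G = 15246$ ($G = \frac{3 \left(-22\right) \left(-66\right) \left(4 \cdot 2 - 1\right)}{2} = \frac{3 \cdot 1452 \left(8 - 1\right)}{2} = \frac{3 \cdot 1452 \cdot 7}{2} = \frac{3}{2} \cdot 10164 = 15246$)
$\sqrt{G - 321870} = \sqrt{15246 - 321870} = \sqrt{-306624} = 8 i \sqrt{4791}$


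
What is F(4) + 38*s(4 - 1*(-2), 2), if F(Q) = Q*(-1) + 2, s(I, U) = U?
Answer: 74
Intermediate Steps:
F(Q) = 2 - Q (F(Q) = -Q + 2 = 2 - Q)
F(4) + 38*s(4 - 1*(-2), 2) = (2 - 1*4) + 38*2 = (2 - 4) + 76 = -2 + 76 = 74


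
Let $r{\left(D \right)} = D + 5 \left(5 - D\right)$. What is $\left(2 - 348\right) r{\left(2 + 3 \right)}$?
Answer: $-1730$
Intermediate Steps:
$r{\left(D \right)} = 25 - 4 D$ ($r{\left(D \right)} = D - \left(-25 + 5 D\right) = 25 - 4 D$)
$\left(2 - 348\right) r{\left(2 + 3 \right)} = \left(2 - 348\right) \left(25 - 4 \left(2 + 3\right)\right) = - 346 \left(25 - 20\right) = \left(-346\right) 5 = -1730$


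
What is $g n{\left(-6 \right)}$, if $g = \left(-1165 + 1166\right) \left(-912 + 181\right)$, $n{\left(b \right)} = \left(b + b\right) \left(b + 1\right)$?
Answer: $-43860$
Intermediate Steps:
$n{\left(b \right)} = 2 b \left(1 + b\right)$
$g = -731$ ($g = 1 \left(-731\right) = -731$)
$g n{\left(-6 \right)} = - 731 \cdot 2 \left(-6\right) \left(1 - 6\right) = - 731 \cdot 2 \left(-6\right) \left(-5\right) = \left(-731\right) 60 = -43860$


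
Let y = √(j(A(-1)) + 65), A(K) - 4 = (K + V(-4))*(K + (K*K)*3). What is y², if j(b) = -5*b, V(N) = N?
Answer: 95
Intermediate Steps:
A(K) = 4 + (-4 + K)*(K + 3*K²) (A(K) = 4 + (K - 4)*(K + (K*K)*3) = 4 + (-4 + K)*(K + K²*3) = 4 + (-4 + K)*(K + 3*K²))
y = √95 (y = √(-5*(4 - 11*(-1)² - 4*(-1) + 3*(-1)³) + 65) = √(-5*(4 - 11*1 + 4 + 3*(-1)) + 65) = √(-5*(4 - 11 + 4 - 3) + 65) = √(-5*(-6) + 65) = √(30 + 65) = √95 ≈ 9.7468)
y² = (√95)² = 95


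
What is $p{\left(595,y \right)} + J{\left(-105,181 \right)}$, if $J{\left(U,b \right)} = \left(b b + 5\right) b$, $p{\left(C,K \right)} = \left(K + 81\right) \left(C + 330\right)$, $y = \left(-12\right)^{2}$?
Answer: $6138771$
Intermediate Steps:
$y = 144$
$p{\left(C,K \right)} = \left(81 + K\right) \left(330 + C\right)$
$J{\left(U,b \right)} = b \left(5 + b^{2}\right)$ ($J{\left(U,b \right)} = \left(b^{2} + 5\right) b = \left(5 + b^{2}\right) b = b \left(5 + b^{2}\right)$)
$p{\left(595,y \right)} + J{\left(-105,181 \right)} = \left(26730 + 81 \cdot 595 + 330 \cdot 144 + 595 \cdot 144\right) + 181 \left(5 + 181^{2}\right) = \left(26730 + 48195 + 47520 + 85680\right) + 181 \left(5 + 32761\right) = 208125 + 181 \cdot 32766 = 208125 + 5930646 = 6138771$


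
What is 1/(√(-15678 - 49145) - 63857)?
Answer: -63857/4077781272 - I*√64823/4077781272 ≈ -1.566e-5 - 6.2437e-8*I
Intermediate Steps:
1/(√(-15678 - 49145) - 63857) = 1/(√(-64823) - 63857) = 1/(I*√64823 - 63857) = 1/(-63857 + I*√64823)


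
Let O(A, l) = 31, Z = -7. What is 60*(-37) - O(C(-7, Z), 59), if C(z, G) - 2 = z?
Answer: -2251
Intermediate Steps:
C(z, G) = 2 + z
60*(-37) - O(C(-7, Z), 59) = 60*(-37) - 1*31 = -2220 - 31 = -2251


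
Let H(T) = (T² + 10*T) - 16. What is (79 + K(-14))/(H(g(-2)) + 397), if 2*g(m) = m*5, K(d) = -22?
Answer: 57/356 ≈ 0.16011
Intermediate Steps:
g(m) = 5*m/2 (g(m) = (m*5)/2 = (5*m)/2 = 5*m/2)
H(T) = -16 + T² + 10*T
(79 + K(-14))/(H(g(-2)) + 397) = (79 - 22)/((-16 + ((5/2)*(-2))² + 10*((5/2)*(-2))) + 397) = 57/((-16 + (-5)² + 10*(-5)) + 397) = 57/((-16 + 25 - 50) + 397) = 57/(-41 + 397) = 57/356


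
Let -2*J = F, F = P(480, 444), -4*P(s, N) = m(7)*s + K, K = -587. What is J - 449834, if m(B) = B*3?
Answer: -3589179/8 ≈ -4.4865e+5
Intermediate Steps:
m(B) = 3*B
P(s, N) = 587/4 - 21*s/4 (P(s, N) = -((3*7)*s - 587)/4 = -(21*s - 587)/4 = -(-587 + 21*s)/4 = 587/4 - 21*s/4)
F = -9493/4 (F = 587/4 - 21/4*480 = 587/4 - 2520 = -9493/4 ≈ -2373.3)
J = 9493/8 (J = -1/2*(-9493/4) = 9493/8 ≈ 1186.6)
J - 449834 = 9493/8 - 449834 = -3589179/8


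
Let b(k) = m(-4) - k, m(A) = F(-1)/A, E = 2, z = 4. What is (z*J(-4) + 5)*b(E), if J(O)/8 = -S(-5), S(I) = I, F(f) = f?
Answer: -1155/4 ≈ -288.75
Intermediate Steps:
J(O) = 40 (J(O) = 8*(-1*(-5)) = 8*5 = 40)
m(A) = -1/A
b(k) = ¼ - k (b(k) = -1/(-4) - k = -1*(-¼) - k = ¼ - k)
(z*J(-4) + 5)*b(E) = (4*40 + 5)*(¼ - 1*2) = (160 + 5)*(¼ - 2) = 165*(-7/4) = -1155/4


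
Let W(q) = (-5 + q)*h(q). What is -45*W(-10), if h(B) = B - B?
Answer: 0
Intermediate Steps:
h(B) = 0
W(q) = 0 (W(q) = (-5 + q)*0 = 0)
-45*W(-10) = -45*0 = 0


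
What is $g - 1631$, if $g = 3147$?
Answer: $1516$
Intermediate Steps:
$g - 1631 = 3147 - 1631 = 1516$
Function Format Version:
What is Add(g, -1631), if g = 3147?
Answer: 1516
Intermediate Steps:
Add(g, -1631) = Add(3147, -1631) = 1516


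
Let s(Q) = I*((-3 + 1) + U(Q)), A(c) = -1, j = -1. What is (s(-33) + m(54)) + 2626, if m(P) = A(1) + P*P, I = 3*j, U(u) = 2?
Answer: 5541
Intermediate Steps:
I = -3 (I = 3*(-1) = -3)
m(P) = -1 + P² (m(P) = -1 + P*P = -1 + P²)
s(Q) = 0 (s(Q) = -3*((-3 + 1) + 2) = -3*(-2 + 2) = -3*0 = 0)
(s(-33) + m(54)) + 2626 = (0 + (-1 + 54²)) + 2626 = (0 + (-1 + 2916)) + 2626 = (0 + 2915) + 2626 = 2915 + 2626 = 5541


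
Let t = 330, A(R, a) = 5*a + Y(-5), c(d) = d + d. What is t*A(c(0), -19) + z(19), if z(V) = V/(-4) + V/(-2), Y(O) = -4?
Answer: -130737/4 ≈ -32684.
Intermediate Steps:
c(d) = 2*d
A(R, a) = -4 + 5*a (A(R, a) = 5*a - 4 = -4 + 5*a)
z(V) = -3*V/4 (z(V) = V*(-¼) + V*(-½) = -V/4 - V/2 = -3*V/4)
t*A(c(0), -19) + z(19) = 330*(-4 + 5*(-19)) - ¾*19 = 330*(-4 - 95) - 57/4 = 330*(-99) - 57/4 = -32670 - 57/4 = -130737/4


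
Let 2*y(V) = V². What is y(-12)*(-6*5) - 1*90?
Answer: -2250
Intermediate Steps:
y(V) = V²/2
y(-12)*(-6*5) - 1*90 = ((½)*(-12)²)*(-6*5) - 1*90 = ((½)*144)*(-30) - 90 = 72*(-30) - 90 = -2160 - 90 = -2250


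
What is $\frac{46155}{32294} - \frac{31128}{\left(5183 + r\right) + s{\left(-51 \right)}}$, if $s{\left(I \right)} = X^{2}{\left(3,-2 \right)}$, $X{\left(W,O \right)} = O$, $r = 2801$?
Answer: $- \frac{159140373}{64491118} \approx -2.4676$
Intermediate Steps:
$s{\left(I \right)} = 4$ ($s{\left(I \right)} = \left(-2\right)^{2} = 4$)
$\frac{46155}{32294} - \frac{31128}{\left(5183 + r\right) + s{\left(-51 \right)}} = \frac{46155}{32294} - \frac{31128}{\left(5183 + 2801\right) + 4} = 46155 \cdot \frac{1}{32294} - \frac{31128}{7984 + 4} = \frac{46155}{32294} - \frac{31128}{7988} = \frac{46155}{32294} - \frac{7782}{1997} = - \frac{159140373}{64491118}$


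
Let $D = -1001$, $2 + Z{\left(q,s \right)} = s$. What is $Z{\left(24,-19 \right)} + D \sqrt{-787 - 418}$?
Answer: $-21 - 1001 i \sqrt{1205} \approx -21.0 - 34748.0 i$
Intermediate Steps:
$Z{\left(q,s \right)} = -2 + s$
$Z{\left(24,-19 \right)} + D \sqrt{-787 - 418} = \left(-2 - 19\right) - 1001 \sqrt{-787 - 418} = -21 - 1001 \sqrt{-1205} = -21 - 1001 i \sqrt{1205}$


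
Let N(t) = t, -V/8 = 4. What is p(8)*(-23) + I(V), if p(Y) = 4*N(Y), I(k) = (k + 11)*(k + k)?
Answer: 608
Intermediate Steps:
V = -32 (V = -8*4 = -32)
I(k) = 2*k*(11 + k) (I(k) = (11 + k)*(2*k) = 2*k*(11 + k))
p(Y) = 4*Y
p(8)*(-23) + I(V) = (4*8)*(-23) + 2*(-32)*(11 - 32) = 32*(-23) + 2*(-32)*(-21) = -736 + 1344 = 608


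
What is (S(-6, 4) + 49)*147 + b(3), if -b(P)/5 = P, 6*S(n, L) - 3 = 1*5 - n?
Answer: 7531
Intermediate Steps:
S(n, L) = 4/3 - n/6 (S(n, L) = ½ + (1*5 - n)/6 = ½ + (5 - n)/6 = ½ + (⅚ - n/6) = 4/3 - n/6)
b(P) = -5*P
(S(-6, 4) + 49)*147 + b(3) = ((4/3 - ⅙*(-6)) + 49)*147 - 5*3 = ((4/3 + 1) + 49)*147 - 15 = (7/3 + 49)*147 - 15 = (154/3)*147 - 15 = 7546 - 15 = 7531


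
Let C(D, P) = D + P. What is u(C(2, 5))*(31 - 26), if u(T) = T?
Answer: 35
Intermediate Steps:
u(C(2, 5))*(31 - 26) = (2 + 5)*(31 - 26) = 7*5 = 35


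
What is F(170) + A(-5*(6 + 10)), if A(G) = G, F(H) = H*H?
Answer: 28820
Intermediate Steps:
F(H) = H**2
F(170) + A(-5*(6 + 10)) = 170**2 - 5*(6 + 10) = 28900 - 5*16 = 28900 - 80 = 28820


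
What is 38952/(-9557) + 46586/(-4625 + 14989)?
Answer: 20761937/49524374 ≈ 0.41923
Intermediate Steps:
38952/(-9557) + 46586/(-4625 + 14989) = 38952*(-1/9557) + 46586/10364 = -38952/9557 + 46586*(1/10364) = -38952/9557 + 23293/5182 = 20761937/49524374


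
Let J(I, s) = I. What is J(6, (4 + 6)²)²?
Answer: 36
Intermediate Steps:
J(6, (4 + 6)²)² = 6² = 36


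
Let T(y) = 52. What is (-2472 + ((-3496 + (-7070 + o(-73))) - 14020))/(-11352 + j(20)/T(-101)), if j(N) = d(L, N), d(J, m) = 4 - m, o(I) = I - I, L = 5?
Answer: 175877/73790 ≈ 2.3835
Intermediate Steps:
o(I) = 0
j(N) = 4 - N
(-2472 + ((-3496 + (-7070 + o(-73))) - 14020))/(-11352 + j(20)/T(-101)) = (-2472 + ((-3496 + (-7070 + 0)) - 14020))/(-11352 + (4 - 1*20)/52) = (-2472 + ((-3496 - 7070) - 14020))/(-11352 + (4 - 20)*(1/52)) = (-2472 + (-10566 - 14020))/(-11352 - 16*1/52) = (-2472 - 24586)/(-11352 - 4/13) = -27058/(-147580/13) = -27058*(-13/147580) = 175877/73790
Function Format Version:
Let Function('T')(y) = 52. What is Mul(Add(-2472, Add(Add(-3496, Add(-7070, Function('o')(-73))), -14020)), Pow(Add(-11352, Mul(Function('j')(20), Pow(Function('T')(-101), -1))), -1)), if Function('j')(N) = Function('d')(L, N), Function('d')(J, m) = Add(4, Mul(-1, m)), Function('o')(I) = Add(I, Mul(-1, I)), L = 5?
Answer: Rational(175877, 73790) ≈ 2.3835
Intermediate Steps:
Function('o')(I) = 0
Function('j')(N) = Add(4, Mul(-1, N))
Mul(Add(-2472, Add(Add(-3496, Add(-7070, Function('o')(-73))), -14020)), Pow(Add(-11352, Mul(Function('j')(20), Pow(Function('T')(-101), -1))), -1)) = Mul(Add(-2472, Add(Add(-3496, Add(-7070, 0)), -14020)), Pow(Add(-11352, Mul(Add(4, Mul(-1, 20)), Pow(52, -1))), -1)) = Mul(Add(-2472, Add(Add(-3496, -7070), -14020)), Pow(Add(-11352, Mul(Add(4, -20), Rational(1, 52))), -1)) = Mul(Add(-2472, Add(-10566, -14020)), Pow(Add(-11352, Mul(-16, Rational(1, 52))), -1)) = Mul(Add(-2472, -24586), Pow(Add(-11352, Rational(-4, 13)), -1)) = Mul(-27058, Pow(Rational(-147580, 13), -1)) = Mul(-27058, Rational(-13, 147580)) = Rational(175877, 73790)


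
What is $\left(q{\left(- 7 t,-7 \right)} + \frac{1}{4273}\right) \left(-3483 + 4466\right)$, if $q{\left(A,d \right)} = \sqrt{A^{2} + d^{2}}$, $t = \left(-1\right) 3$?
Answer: $\frac{983}{4273} + 6881 \sqrt{10} \approx 21760.0$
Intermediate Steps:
$t = -3$
$\left(q{\left(- 7 t,-7 \right)} + \frac{1}{4273}\right) \left(-3483 + 4466\right) = \left(\sqrt{\left(\left(-7\right) \left(-3\right)\right)^{2} + \left(-7\right)^{2}} + \frac{1}{4273}\right) \left(-3483 + 4466\right) = \left(\sqrt{21^{2} + 49} + \frac{1}{4273}\right) 983 = \left(\sqrt{441 + 49} + \frac{1}{4273}\right) 983 = \left(\sqrt{490} + \frac{1}{4273}\right) 983 = \left(7 \sqrt{10} + \frac{1}{4273}\right) 983 = \left(\frac{1}{4273} + 7 \sqrt{10}\right) 983 = \frac{983}{4273} + 6881 \sqrt{10}$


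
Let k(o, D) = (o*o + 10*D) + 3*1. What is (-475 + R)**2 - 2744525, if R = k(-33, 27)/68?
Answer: -2933380939/1156 ≈ -2.5375e+6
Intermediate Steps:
k(o, D) = 3 + o**2 + 10*D (k(o, D) = (o**2 + 10*D) + 3 = 3 + o**2 + 10*D)
R = 681/34 (R = (3 + (-33)**2 + 10*27)/68 = (3 + 1089 + 270)*(1/68) = 1362*(1/68) = 681/34 ≈ 20.029)
(-475 + R)**2 - 2744525 = (-475 + 681/34)**2 - 2744525 = (-15469/34)**2 - 2744525 = 239289961/1156 - 2744525 = -2933380939/1156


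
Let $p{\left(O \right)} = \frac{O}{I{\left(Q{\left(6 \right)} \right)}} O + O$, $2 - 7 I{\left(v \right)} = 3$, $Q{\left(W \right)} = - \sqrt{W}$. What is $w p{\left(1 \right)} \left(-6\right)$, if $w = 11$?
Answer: $396$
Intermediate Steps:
$I{\left(v \right)} = - \frac{1}{7}$ ($I{\left(v \right)} = \frac{2}{7} - \frac{3}{7} = - \frac{1}{7}$)
$p{\left(O \right)} = O - 7 O^{2}$ ($p{\left(O \right)} = \frac{O}{- \frac{1}{7}} O + O = O \left(-7\right) O + O = - 7 O O + O = - 7 O^{2} + O = O - 7 O^{2}$)
$w p{\left(1 \right)} \left(-6\right) = 11 \cdot 1 \left(1 - 7\right) \left(-6\right) = 11 \cdot 1 \left(-6\right) \left(-6\right) = 11 \left(-6\right) \left(-6\right) = \left(-66\right) \left(-6\right) = 396$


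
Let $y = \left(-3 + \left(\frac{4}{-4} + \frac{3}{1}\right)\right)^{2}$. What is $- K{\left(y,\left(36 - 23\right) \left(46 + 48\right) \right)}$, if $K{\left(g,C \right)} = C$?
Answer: $-1222$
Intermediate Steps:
$y = 1$ ($y = \left(-3 + \left(4 \left(- \frac{1}{4}\right) + 3 \cdot 1\right)\right)^{2} = \left(-3 + \left(-1 + 3\right)\right)^{2} = \left(-3 + 2\right)^{2} = \left(-1\right)^{2} = 1$)
$- K{\left(y,\left(36 - 23\right) \left(46 + 48\right) \right)} = - \left(36 - 23\right) \left(46 + 48\right) = - 13 \cdot 94 = \left(-1\right) 1222 = -1222$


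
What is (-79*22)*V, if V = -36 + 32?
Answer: 6952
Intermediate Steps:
V = -4
(-79*22)*V = -79*22*(-4) = -1738*(-4) = 6952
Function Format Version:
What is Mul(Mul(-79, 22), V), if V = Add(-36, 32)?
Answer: 6952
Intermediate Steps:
V = -4
Mul(Mul(-79, 22), V) = Mul(Mul(-79, 22), -4) = Mul(-1738, -4) = 6952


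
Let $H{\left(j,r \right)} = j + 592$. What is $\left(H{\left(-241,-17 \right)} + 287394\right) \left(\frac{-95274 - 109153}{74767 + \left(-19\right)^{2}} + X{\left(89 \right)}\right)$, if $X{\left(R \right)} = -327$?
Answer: $- \frac{7127812826835}{75128} \approx -9.4876 \cdot 10^{7}$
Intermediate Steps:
$H{\left(j,r \right)} = 592 + j$
$\left(H{\left(-241,-17 \right)} + 287394\right) \left(\frac{-95274 - 109153}{74767 + \left(-19\right)^{2}} + X{\left(89 \right)}\right) = \left(\left(592 - 241\right) + 287394\right) \left(\frac{-95274 - 109153}{74767 + \left(-19\right)^{2}} - 327\right) = \left(351 + 287394\right) \left(- \frac{204427}{74767 + 361} - 327\right) = 287745 \left(- \frac{204427}{75128} - 327\right) = 287745 \left(- \frac{24771283}{75128}\right) = - \frac{7127812826835}{75128}$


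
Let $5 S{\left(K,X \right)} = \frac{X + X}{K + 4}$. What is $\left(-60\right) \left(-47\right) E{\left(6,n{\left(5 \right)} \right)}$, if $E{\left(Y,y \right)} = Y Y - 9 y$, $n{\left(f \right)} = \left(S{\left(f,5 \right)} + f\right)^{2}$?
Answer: $- \frac{1771900}{3} \approx -5.9063 \cdot 10^{5}$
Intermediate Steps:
$S{\left(K,X \right)} = \frac{2 X}{5 \left(4 + K\right)}$ ($S{\left(K,X \right)} = \frac{\left(X + X\right) \frac{1}{K + 4}}{5} = \frac{2 X \frac{1}{4 + K}}{5} = \frac{2 X}{5 \left(4 + K\right)}$)
$n{\left(f \right)} = \left(f + \frac{2}{4 + f}\right)^{2}$ ($n{\left(f \right)} = \left(\frac{2}{5} \cdot 5 \frac{1}{4 + f} + f\right)^{2} = \left(\frac{2}{4 + f} + f\right)^{2} = \left(f + \frac{2}{4 + f}\right)^{2}$)
$E{\left(Y,y \right)} = Y^{2} - 9 y$
$\left(-60\right) \left(-47\right) E{\left(6,n{\left(5 \right)} \right)} = \left(-60\right) \left(-47\right) \left(6^{2} - 9 \left(5 + \frac{2}{4 + 5}\right)^{2}\right) = 2820 \left(36 - 9 \left(5 + \frac{2}{9}\right)^{2}\right) = 2820 \left(36 - 9 \left(\frac{47}{9}\right)^{2}\right) = 2820 \left(36 - \frac{2209}{9}\right) = 2820 \left(- \frac{1885}{9}\right) = - \frac{1771900}{3}$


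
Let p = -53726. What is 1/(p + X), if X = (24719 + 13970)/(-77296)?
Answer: -77296/4152843585 ≈ -1.8613e-5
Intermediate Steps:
X = -38689/77296 (X = 38689*(-1/77296) = -38689/77296 ≈ -0.50053)
1/(p + X) = 1/(-53726 - 38689/77296) = 1/(-4152843585/77296) = -77296/4152843585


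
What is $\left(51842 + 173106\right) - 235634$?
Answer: $-10686$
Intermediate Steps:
$\left(51842 + 173106\right) - 235634 = 224948 - 235634 = -10686$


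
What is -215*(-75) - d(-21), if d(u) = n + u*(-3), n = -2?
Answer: 16064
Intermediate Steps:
d(u) = -2 - 3*u (d(u) = -2 + u*(-3) = -2 - 3*u)
-215*(-75) - d(-21) = -215*(-75) - (-2 - 3*(-21)) = 16125 - (-2 + 63) = 16125 - 1*61 = 16125 - 61 = 16064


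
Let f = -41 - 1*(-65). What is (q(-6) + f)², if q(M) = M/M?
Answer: 625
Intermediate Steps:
f = 24 (f = -41 + 65 = 24)
q(M) = 1
(q(-6) + f)² = (1 + 24)² = 25² = 625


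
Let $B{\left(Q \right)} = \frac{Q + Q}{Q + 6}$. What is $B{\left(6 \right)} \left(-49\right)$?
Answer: $-49$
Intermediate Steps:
$B{\left(Q \right)} = \frac{2 Q}{6 + Q}$
$B{\left(6 \right)} \left(-49\right) = 2 \cdot 6 \frac{1}{6 + 6} \left(-49\right) = 2 \cdot 6 \cdot \frac{1}{12} \left(-49\right) = 1 \left(-49\right) = -49$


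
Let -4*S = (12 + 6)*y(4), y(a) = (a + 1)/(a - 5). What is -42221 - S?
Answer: -84487/2 ≈ -42244.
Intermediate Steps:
y(a) = (1 + a)/(-5 + a)
S = 45/2 (S = -(12 + 6)*(1 + 4)/(-5 + 4)/4 = -9*5/(-1)/2 = -9*(-1*5)/2 = -9*(-5)/2 = -1/4*(-90) = 45/2 ≈ 22.500)
-42221 - S = -42221 - 1*45/2 = -42221 - 45/2 = -84487/2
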